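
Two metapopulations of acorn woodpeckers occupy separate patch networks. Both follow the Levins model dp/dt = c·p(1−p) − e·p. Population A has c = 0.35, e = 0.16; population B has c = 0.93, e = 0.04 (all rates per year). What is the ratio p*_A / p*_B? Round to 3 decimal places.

0.567

A: p*_A = 1 − 0.16/0.35 = 0.5429.
B: p*_B = 1 − 0.04/0.93 = 0.9570.
p*_A / p*_B = 0.5429/0.9570 = 0.5673.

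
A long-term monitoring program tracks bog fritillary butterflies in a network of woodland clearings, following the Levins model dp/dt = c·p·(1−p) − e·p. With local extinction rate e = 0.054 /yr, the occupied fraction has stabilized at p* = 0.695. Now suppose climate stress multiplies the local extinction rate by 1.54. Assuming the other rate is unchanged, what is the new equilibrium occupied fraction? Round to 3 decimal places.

Balance c(1−p*) = e gives c = e/(1 − 0.69500) = 0.054/0.30500 = 0.17705.
New p* = 1 − e/c = 1 − 0.08316/0.17705 = 0.53030.

0.530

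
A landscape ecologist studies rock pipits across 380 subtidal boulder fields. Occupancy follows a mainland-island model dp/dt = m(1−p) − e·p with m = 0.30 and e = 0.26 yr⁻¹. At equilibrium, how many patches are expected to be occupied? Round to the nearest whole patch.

p* = m/(m+e) = 0.30/0.5600 = 0.5357.
Expected occupied patches = N × p* = 380 × 0.5357 = 203.57 ≈ 204.

204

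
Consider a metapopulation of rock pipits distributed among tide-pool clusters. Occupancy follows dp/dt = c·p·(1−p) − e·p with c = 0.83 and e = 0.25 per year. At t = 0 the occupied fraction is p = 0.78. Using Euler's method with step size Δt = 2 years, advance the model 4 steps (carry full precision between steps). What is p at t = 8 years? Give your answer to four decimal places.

Update rule: p ← p + [c·p·(1−p) − e·p]·Δt with Δt = 2.
t = 2: p = 0.78000 + (-0.10514) = 0.67486
t = 4: p = 0.67486 + (+0.02682) = 0.70167
t = 6: p = 0.70167 + (-0.00335) = 0.69832
t = 8: p = 0.69832 + (+0.00055) = 0.69887

0.6989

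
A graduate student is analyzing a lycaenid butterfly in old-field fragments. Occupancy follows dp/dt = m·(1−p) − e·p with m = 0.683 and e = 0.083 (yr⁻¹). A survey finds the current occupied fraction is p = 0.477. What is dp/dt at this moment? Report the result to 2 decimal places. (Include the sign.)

Colonization term: m·(1−p) = 0.683×0.5230 = 0.35721.
Extinction term: e·p = 0.03959.
dp/dt = 0.35721 − 0.03959 = 0.31762.

0.32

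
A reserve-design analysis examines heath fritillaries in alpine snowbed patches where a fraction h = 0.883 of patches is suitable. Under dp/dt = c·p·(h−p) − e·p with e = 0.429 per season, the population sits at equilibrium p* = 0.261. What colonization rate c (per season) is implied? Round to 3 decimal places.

At equilibrium c(h−p*) = e, so c = e/(h−p*).
c = 0.429/(0.883 − 0.261) = 0.429/0.6220 = 0.6897.

0.690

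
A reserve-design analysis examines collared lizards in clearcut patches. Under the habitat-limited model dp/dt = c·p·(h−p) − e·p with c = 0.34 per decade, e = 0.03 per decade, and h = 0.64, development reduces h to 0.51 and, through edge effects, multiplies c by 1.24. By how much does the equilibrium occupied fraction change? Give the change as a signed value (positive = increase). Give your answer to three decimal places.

-0.113

Before: p* = h − e/c = 0.64 − 0.03/0.34 = 0.64 − 0.0882 = 0.5518.
After: c = 0.4216, e = 0.03, h = 0.51; p* = 0.51 − 0.03/0.4216 = 0.4388.
Δp* = 0.4388 − 0.5518 = -0.1129.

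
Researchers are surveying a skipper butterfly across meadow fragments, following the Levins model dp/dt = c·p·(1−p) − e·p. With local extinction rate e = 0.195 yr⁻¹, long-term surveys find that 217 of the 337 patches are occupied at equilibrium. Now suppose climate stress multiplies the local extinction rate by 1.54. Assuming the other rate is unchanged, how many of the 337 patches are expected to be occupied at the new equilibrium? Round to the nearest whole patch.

Observed p* = 217/337 = 0.64392.
Balance c(1−p*) = e gives c = e/(1 − 0.64392) = 0.195/0.35608 = 0.54763.
New p* = 1 − e/c = 1 − 0.30030/0.54763 = 0.45164.
Expected occupied = 337 × 0.45164 = 152.20 ≈ 152.

152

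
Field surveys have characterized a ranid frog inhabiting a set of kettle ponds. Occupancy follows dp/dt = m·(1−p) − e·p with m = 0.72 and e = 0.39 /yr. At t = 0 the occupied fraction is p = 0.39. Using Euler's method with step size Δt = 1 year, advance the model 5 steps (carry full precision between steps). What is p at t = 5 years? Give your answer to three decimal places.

0.649

Update rule: p ← p + [m·(1−p) − e·p]·Δt with Δt = 1.
p: 0.39000 → 0.67710  (Δp = +0.28710)
p: 0.67710 → 0.64552  (Δp = -0.03158)
p: 0.64552 → 0.64899  (Δp = +0.00347)
p: 0.64899 → 0.64861  (Δp = -0.00038)
p: 0.64861 → 0.64865  (Δp = +0.00004)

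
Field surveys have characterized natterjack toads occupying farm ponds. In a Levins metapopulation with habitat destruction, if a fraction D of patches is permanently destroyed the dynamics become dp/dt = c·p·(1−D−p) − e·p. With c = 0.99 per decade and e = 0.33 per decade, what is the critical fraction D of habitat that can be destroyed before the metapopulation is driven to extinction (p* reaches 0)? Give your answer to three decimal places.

0.667

The nontrivial equilibrium is p* = (1−D) − e/c; extinction occurs when this hits zero.
So D_crit = 1 − e/c = 1 − 0.33/0.99 = 1 − 0.3333 = 0.6667.
This equals the undisturbed p*, a classic result of Lande's extension.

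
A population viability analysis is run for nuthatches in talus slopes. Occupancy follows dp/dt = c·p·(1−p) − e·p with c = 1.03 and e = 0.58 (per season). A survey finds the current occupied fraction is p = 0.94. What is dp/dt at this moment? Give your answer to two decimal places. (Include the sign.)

-0.49

Colonization term: c·p·(1−p) = 1.03×0.94×0.0600 = 0.05809.
Extinction term: e·p = 0.54520.
dp/dt = 0.05809 − 0.54520 = -0.48711.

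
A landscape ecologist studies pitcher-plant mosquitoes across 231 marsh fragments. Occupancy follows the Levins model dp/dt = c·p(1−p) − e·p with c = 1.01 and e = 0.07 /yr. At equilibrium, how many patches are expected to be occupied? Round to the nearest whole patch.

215

p* = 1 − e/c = 1 − 0.07/1.01 = 0.9307.
Expected occupied patches = N × p* = 231 × 0.9307 = 214.99 ≈ 215.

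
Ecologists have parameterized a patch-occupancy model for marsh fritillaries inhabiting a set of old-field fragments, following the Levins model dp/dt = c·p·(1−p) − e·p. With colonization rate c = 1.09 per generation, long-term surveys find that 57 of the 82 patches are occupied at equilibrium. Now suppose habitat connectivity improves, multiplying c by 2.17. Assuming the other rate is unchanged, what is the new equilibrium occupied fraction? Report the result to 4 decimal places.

0.8595

Observed p* = 57/82 = 0.69512.
Balance c(1−p*) = e gives e = 1.09×(1 − 0.69512) = 0.33232.
New p* = 1 − e/c = 1 − 0.33232/2.36530 = 0.85950.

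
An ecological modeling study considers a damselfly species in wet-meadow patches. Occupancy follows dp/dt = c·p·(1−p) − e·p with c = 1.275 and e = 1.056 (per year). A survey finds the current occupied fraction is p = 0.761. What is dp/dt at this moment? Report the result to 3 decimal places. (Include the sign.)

Colonization term: c·p·(1−p) = 1.275×0.761×0.2390 = 0.23190.
Extinction term: e·p = 0.80362.
dp/dt = 0.23190 − 0.80362 = -0.57172.

-0.572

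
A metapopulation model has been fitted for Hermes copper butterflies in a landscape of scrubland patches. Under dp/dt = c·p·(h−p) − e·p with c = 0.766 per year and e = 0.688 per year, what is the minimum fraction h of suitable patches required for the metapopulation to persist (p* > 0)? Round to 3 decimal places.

p* = h − e/c is positive only when h > e/c.
h_min = e/c = 0.688/0.766 = 0.8982.

0.898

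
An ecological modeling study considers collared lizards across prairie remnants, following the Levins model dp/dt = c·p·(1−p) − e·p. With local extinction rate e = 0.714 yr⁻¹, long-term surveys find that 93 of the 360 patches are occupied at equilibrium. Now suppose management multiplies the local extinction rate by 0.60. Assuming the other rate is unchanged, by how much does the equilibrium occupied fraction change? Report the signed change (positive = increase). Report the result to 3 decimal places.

0.297

Observed p* = 93/360 = 0.25833.
Balance c(1−p*) = e gives c = e/(1 − 0.25833) = 0.714/0.74167 = 0.96269.
New p* = 1 − e/c = 1 − 0.42840/0.96269 = 0.55500.
Δp* = 0.55500 − 0.25833 = +0.29667.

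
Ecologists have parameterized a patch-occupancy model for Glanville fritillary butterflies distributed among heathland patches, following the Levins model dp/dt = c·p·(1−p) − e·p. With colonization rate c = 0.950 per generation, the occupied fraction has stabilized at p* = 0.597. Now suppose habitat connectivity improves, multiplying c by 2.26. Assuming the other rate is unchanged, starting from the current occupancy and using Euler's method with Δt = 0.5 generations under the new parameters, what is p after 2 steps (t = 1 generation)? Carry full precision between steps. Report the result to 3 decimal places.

0.805

Balance c(1−p*) = e gives e = 0.950×(1 − 0.59700) = 0.38285.
Starting from p₀ = 0.59700; update p ← p + (dp/dt)·Δt with the new parameters.
p: 0.59700 → 0.74099  (Δp = +0.14399)
p: 0.74099 → 0.80518  (Δp = +0.06418)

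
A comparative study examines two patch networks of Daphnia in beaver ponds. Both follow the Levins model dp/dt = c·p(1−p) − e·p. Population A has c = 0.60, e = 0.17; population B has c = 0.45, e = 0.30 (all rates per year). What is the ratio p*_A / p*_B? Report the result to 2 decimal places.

2.15

A: p*_A = 1 − 0.17/0.60 = 0.7167.
B: p*_B = 1 − 0.30/0.45 = 0.3333.
p*_A / p*_B = 0.7167/0.3333 = 2.1500.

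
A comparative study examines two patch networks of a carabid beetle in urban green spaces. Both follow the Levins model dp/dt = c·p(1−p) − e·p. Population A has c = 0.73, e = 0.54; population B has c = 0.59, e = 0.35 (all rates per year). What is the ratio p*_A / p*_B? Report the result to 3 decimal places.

A: p*_A = 1 − 0.54/0.73 = 0.2603.
B: p*_B = 1 − 0.35/0.59 = 0.4068.
p*_A / p*_B = 0.2603/0.4068 = 0.6398.

0.640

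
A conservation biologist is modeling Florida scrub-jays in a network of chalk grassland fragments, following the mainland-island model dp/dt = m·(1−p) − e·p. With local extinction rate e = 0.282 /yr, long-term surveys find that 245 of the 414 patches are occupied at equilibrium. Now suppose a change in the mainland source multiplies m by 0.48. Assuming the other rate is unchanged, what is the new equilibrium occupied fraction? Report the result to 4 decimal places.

Observed p* = 245/414 = 0.59179.
Balance m(1−p*) = e·p* gives m = e·p*/(1−p*) = 0.282×0.59179/0.40821 = 0.40882.
New p* = m/(m+e) = 0.19623/(0.19623+0.28200) = 0.41033.

0.4103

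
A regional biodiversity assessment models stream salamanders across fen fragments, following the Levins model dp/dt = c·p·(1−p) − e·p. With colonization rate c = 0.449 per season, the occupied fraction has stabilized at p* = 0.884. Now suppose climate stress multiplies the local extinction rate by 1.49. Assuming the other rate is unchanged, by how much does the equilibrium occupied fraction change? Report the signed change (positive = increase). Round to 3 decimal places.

-0.057

Balance c(1−p*) = e gives e = 0.449×(1 − 0.88400) = 0.05208.
New p* = 1 − e/c = 1 − 0.07760/0.44900 = 0.82717.
Δp* = 0.82717 − 0.88400 = -0.05683.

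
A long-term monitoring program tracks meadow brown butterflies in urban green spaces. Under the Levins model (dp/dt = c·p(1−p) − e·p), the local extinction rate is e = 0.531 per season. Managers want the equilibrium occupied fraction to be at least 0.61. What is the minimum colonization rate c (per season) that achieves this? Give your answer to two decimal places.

p* = 1 − e/c ≥ 0.61 requires e/c ≤ 0.3900, i.e. c ≥ e/0.3900.
c_min = 0.531/0.3900 = 1.3615.

1.36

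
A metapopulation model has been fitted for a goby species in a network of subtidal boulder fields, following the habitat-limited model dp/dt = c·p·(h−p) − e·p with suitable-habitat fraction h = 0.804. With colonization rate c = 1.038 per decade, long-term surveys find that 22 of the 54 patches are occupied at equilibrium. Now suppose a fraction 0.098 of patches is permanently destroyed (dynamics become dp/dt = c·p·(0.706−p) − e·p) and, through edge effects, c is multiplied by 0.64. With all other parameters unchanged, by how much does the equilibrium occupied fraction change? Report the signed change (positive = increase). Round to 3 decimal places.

Observed p* = 22/54 = 0.40741.
Balance c(h−p*) = e gives e = 1.038×(0.804 − 0.40741) = 0.41166.
New p* = 0.706 − e/c = 0.706 − 0.41166/0.66432 = 0.08633.
Δp* = 0.08633 − 0.40741 = -0.32108.

-0.321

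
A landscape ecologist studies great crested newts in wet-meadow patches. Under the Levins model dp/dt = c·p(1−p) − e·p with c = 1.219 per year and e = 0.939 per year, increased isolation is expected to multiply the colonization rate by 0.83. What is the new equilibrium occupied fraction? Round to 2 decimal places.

0.07

Before: p* = 1 − 0.939/1.219 = 0.2297.
After the change, c = 1.01177, e = 0.939, so p* = 1 − 0.939/1.01177 = 0.0719.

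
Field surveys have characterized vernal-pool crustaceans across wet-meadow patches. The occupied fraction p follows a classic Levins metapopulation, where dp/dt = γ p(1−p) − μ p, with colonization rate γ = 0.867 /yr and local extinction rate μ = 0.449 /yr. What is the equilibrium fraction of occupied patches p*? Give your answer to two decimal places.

0.48

Setting dp/dt = 0 and dividing through by p* gives γ·(1−p*) = μ.
So p* = 1 − μ/γ = 1 − 0.449/0.867 = 1 − 0.5179 = 0.4821.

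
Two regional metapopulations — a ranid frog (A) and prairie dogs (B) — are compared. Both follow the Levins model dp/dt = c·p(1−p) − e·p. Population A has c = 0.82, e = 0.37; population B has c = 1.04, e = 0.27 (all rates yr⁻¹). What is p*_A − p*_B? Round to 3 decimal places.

-0.192

A: p*_A = 1 − 0.37/0.82 = 0.5488.
B: p*_B = 1 − 0.27/1.04 = 0.7404.
p*_A − p*_B = 0.5488 − 0.7404 = -0.1916.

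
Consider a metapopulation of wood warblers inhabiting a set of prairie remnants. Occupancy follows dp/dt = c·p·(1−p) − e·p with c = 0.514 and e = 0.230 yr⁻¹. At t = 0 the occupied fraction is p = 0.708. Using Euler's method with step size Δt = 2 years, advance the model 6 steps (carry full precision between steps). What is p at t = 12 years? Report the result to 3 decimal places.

0.553

Update rule: p ← p + [c·p·(1−p) − e·p]·Δt with Δt = 2.
p: 0.70800 → 0.59484  (Δp = -0.11316)
p: 0.59484 → 0.56897  (Δp = -0.02588)
p: 0.56897 → 0.55935  (Δp = -0.00962)
p: 0.55935 → 0.55543  (Δp = -0.00392)
p: 0.55543 → 0.55377  (Δp = -0.00166)
p: 0.55377 → 0.55307  (Δp = -0.00071)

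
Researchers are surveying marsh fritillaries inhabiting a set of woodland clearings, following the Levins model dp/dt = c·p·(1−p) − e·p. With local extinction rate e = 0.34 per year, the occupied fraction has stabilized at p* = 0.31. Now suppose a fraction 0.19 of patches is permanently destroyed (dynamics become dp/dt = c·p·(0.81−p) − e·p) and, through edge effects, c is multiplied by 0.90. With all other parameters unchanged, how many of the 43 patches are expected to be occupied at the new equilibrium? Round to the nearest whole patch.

2

Balance c(1−p*) = e gives c = e/(1 − 0.31000) = 0.34/0.69000 = 0.49275.
New p* = 0.81 − e/c = 0.81 − 0.34000/0.44348 = 0.04334.
Expected occupied = 43 × 0.04334 = 1.86 ≈ 2.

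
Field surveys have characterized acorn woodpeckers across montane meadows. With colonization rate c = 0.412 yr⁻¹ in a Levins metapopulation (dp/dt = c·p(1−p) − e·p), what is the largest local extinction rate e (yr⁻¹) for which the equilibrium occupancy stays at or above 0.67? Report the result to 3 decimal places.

1 − e/c ≥ 0.67 ⇒ e ≤ c(1 − 0.67) = 0.412 × 0.3300.
e_max = 0.1360.

0.136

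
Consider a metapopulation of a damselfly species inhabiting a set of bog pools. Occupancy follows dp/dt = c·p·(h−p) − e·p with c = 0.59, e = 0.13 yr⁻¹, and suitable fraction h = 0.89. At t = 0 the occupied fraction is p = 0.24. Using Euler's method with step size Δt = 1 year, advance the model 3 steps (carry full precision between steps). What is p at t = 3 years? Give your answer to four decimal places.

Update rule: p ← p + [c·p·(h−p) − e·p]·Δt with Δt = 1.
t = 1: p = 0.24000 + (+0.06084) = 0.30084
t = 2: p = 0.30084 + (+0.06546) = 0.36630
t = 3: p = 0.36630 + (+0.06556) = 0.43187

0.4319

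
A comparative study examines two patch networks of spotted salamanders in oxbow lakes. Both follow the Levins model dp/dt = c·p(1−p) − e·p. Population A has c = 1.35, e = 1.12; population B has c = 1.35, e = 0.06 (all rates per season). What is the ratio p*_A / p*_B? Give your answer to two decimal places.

0.18

A: p*_A = 1 − 1.12/1.35 = 0.1704.
B: p*_B = 1 − 0.06/1.35 = 0.9556.
p*_A / p*_B = 0.1704/0.9556 = 0.1783.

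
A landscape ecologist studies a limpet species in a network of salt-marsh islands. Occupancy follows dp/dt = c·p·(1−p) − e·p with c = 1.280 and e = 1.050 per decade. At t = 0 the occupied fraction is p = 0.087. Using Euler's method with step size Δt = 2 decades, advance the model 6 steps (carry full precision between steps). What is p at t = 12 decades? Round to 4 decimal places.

0.1721

Update rule: p ← p + [c·p·(1−p) − e·p]·Δt with Δt = 2.
step 1: Δp = +0.02064, p = 0.10764
step 2: Δp = +0.01985, p = 0.12750
step 3: Δp = +0.01703, p = 0.14453
step 4: Δp = +0.01301, p = 0.15754
step 5: Δp = +0.00893, p = 0.16647
step 6: Δp = +0.00563, p = 0.17210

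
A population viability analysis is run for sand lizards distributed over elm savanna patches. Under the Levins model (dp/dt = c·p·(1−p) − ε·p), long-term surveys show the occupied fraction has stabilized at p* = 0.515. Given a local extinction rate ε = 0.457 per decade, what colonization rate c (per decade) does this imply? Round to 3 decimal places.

0.942

At equilibrium c(1−p*) = ε, so c = ε/(1−p*).
c = 0.457/(1 − 0.515) = 0.457/0.4850 = 0.9423.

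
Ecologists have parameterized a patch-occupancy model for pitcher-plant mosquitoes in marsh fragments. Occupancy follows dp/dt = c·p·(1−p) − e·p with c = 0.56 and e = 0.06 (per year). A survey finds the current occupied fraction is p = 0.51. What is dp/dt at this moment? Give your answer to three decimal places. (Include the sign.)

0.109

Colonization term: c·p·(1−p) = 0.56×0.51×0.4900 = 0.13994.
Extinction term: e·p = 0.03060.
dp/dt = 0.13994 − 0.03060 = 0.10934.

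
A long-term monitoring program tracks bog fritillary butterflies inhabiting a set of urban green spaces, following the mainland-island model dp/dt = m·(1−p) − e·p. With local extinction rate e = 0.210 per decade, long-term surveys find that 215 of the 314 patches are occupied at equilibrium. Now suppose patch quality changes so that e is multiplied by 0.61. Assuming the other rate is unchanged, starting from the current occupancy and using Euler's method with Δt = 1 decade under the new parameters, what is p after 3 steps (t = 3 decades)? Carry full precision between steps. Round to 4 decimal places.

Observed p* = 215/314 = 0.68471.
Balance m(1−p*) = e·p* gives m = e·p*/(1−p*) = 0.210×0.68471/0.31529 = 0.45606.
Starting from p₀ = 0.68471; update p ← p + (dp/dt)·Δt with the new parameters.
  1  |  dp/dt·Δt = +0.056078  |  p_1 = 0.740791
  2  |  dp/dt·Δt = +0.023319  |  p_2 = 0.764111
  3  |  dp/dt·Δt = +0.009697  |  p_3 = 0.773808

0.7738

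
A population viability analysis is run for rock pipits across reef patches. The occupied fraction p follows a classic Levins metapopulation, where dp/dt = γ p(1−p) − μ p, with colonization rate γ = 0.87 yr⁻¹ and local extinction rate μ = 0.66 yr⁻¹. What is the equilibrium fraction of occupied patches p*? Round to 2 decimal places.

Setting dp/dt = 0 and dividing through by p* gives γ·(1−p*) = μ.
So p* = 1 − μ/γ = 1 − 0.66/0.87 = 1 − 0.7586 = 0.2414.

0.24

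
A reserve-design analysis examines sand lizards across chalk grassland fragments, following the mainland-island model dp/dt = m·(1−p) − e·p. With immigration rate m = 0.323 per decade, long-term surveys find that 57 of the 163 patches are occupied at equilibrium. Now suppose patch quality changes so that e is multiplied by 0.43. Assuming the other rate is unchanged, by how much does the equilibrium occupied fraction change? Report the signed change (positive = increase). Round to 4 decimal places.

0.2060

Observed p* = 57/163 = 0.34969.
Balance m(1−p*) = e·p* gives e = m(1−p*)/p* = 0.323×0.65031/0.34969 = 0.60068.
New p* = m/(m+e) = 0.32300/(0.32300+0.25829) = 0.55566.
Δp* = 0.55566 − 0.34969 = +0.20597.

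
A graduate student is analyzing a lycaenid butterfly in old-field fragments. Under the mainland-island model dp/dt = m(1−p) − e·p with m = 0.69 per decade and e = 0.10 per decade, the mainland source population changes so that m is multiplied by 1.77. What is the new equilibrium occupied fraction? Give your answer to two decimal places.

Before: p* = 0.69/(0.69+0.10) = 0.8734.
After: m = 1.2213, e = 0.1; p* = 1.2213/1.3213 = 0.9243.

0.92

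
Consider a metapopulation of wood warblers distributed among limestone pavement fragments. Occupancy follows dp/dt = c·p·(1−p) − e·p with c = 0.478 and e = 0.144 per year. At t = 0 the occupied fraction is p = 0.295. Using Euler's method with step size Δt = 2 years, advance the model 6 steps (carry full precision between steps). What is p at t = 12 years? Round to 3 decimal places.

0.694

Update rule: p ← p + [c·p·(1−p) − e·p]·Δt with Δt = 2.
  1  |  dp/dt·Δt = +0.113864  |  p_1 = 0.408864
  2  |  dp/dt·Δt = +0.113307  |  p_2 = 0.522171
  3  |  dp/dt·Δt = +0.088145  |  p_3 = 0.610316
  4  |  dp/dt·Δt = +0.051595  |  p_4 = 0.661911
  5  |  dp/dt·Δt = +0.023308  |  p_5 = 0.685219
  6  |  dp/dt·Δt = +0.008860  |  p_6 = 0.694079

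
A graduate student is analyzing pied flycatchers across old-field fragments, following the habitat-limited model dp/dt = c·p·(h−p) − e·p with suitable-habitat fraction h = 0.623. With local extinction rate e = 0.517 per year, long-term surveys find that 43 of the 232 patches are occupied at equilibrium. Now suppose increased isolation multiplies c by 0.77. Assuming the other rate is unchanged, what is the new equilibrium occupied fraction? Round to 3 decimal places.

Observed p* = 43/232 = 0.18534.
Balance c(h−p*) = e gives c = e/(0.623 − 0.18534) = 0.517/0.43766 = 1.18128.
New p* = 0.623 − e/c = 0.623 − 0.51700/0.90959 = 0.05461.

0.055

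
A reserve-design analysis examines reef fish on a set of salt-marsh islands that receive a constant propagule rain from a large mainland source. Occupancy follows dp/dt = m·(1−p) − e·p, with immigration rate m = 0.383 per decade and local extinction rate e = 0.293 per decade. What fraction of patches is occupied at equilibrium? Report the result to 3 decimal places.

At equilibrium the propagule rain into empty patches balances local extinction: m(1−p*) = e·p*.
p* = m/(m+e) = 0.383/(0.383+0.293) = 0.383/0.6760 = 0.5666.

0.567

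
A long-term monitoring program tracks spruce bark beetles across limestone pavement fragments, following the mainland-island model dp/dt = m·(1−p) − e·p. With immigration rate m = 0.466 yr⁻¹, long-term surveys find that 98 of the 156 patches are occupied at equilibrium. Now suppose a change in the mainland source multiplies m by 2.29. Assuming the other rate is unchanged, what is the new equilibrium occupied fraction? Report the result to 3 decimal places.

0.795

Observed p* = 98/156 = 0.62821.
Balance m(1−p*) = e·p* gives e = m(1−p*)/p* = 0.466×0.37179/0.62821 = 0.27579.
New p* = m/(m+e) = 1.06714/(1.06714+0.27579) = 0.79464.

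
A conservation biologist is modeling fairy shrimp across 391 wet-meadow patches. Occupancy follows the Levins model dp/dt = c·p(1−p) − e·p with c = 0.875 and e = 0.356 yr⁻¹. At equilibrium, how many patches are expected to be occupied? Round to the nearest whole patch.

232

p* = 1 − e/c = 1 − 0.356/0.875 = 0.5931.
Expected occupied patches = N × p* = 391 × 0.5931 = 231.92 ≈ 232.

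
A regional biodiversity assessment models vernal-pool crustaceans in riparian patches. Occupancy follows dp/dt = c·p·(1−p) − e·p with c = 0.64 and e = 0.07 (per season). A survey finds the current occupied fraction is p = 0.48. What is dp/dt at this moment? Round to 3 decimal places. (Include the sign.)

0.126

Colonization term: c·p·(1−p) = 0.64×0.48×0.5200 = 0.15974.
Extinction term: e·p = 0.03360.
dp/dt = 0.15974 − 0.03360 = 0.12614.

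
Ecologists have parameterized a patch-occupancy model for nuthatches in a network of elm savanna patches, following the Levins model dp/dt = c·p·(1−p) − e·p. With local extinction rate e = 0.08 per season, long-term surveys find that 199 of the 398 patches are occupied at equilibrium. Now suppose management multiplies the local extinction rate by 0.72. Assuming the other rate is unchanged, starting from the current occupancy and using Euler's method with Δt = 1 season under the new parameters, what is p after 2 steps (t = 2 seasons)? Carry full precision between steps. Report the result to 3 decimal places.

Observed p* = 199/398 = 0.50000.
Balance c(1−p*) = e gives c = e/(1 − 0.50000) = 0.08/0.50000 = 0.16000.
Starting from p₀ = 0.50000; update p ← p + (dp/dt)·Δt with the new parameters.
step 1: Δp = +0.01120, p = 0.51120
step 2: Δp = +0.01053, p = 0.52173

0.522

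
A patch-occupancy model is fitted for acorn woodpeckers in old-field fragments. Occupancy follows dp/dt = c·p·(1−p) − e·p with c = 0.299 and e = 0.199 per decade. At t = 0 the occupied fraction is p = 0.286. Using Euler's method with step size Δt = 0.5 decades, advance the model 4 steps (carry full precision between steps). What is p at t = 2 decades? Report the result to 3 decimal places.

Update rule: p ← p + [c·p·(1−p) − e·p]·Δt with Δt = 0.5.
t = 0.5: p = 0.28600 + (+0.00207) = 0.28807
t = 1: p = 0.28807 + (+0.00200) = 0.29007
t = 1.5: p = 0.29007 + (+0.00192) = 0.29199
t = 2: p = 0.29199 + (+0.00185) = 0.29385

0.294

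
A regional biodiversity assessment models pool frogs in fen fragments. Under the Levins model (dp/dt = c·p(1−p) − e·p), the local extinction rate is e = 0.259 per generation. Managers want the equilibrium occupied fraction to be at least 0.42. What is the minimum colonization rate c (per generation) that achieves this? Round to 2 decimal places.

p* = 1 − e/c ≥ 0.42 requires e/c ≤ 0.5800, i.e. c ≥ e/0.5800.
c_min = 0.259/0.5800 = 0.4466.

0.45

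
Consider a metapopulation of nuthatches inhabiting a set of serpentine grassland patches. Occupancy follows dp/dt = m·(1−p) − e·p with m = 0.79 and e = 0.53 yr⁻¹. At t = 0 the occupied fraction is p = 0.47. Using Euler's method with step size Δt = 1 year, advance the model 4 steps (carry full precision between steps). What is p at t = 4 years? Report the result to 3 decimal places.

Update rule: p ← p + [m·(1−p) − e·p]·Δt with Δt = 1.
t = 1: p = 0.47000 + (+0.16960) = 0.63960
t = 2: p = 0.63960 + (-0.05427) = 0.58533
t = 3: p = 0.58533 + (+0.01737) = 0.60270
t = 4: p = 0.60270 + (-0.00556) = 0.59714

0.597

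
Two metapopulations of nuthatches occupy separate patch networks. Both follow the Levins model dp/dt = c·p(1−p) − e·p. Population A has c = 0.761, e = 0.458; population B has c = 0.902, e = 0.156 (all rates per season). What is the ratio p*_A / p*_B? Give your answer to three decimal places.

A: p*_A = 1 − 0.458/0.761 = 0.3982.
B: p*_B = 1 − 0.156/0.902 = 0.8271.
p*_A / p*_B = 0.3982/0.8271 = 0.4814.

0.481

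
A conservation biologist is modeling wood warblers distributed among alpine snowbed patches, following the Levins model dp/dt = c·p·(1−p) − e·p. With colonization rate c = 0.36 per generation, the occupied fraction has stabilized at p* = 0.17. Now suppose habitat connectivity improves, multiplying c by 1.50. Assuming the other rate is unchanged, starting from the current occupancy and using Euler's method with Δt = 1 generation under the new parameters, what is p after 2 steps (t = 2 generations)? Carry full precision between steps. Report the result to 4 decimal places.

Balance c(1−p*) = e gives e = 0.36×(1 − 0.17000) = 0.29880.
Starting from p₀ = 0.17000; update p ← p + (dp/dt)·Δt with the new parameters.
step 1: Δp = +0.02540, p = 0.19540
step 2: Δp = +0.02651, p = 0.22191

0.2219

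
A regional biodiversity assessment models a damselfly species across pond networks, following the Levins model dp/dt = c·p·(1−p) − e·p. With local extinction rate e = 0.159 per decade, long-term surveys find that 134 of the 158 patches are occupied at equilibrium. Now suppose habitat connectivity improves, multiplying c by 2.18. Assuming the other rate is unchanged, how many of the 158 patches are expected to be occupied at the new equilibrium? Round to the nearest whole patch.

147

Observed p* = 134/158 = 0.84810.
Balance c(1−p*) = e gives c = e/(1 − 0.84810) = 0.159/0.15190 = 1.04674.
New p* = 1 − e/c = 1 − 0.15900/2.28189 = 0.93032.
Expected occupied = 158 × 0.93032 = 146.99 ≈ 147.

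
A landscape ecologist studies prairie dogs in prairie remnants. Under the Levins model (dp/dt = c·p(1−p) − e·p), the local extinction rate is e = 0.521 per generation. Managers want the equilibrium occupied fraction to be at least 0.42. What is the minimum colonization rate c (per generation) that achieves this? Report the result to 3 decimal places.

0.898

p* = 1 − e/c ≥ 0.42 requires e/c ≤ 0.5800, i.e. c ≥ e/0.5800.
c_min = 0.521/0.5800 = 0.8983.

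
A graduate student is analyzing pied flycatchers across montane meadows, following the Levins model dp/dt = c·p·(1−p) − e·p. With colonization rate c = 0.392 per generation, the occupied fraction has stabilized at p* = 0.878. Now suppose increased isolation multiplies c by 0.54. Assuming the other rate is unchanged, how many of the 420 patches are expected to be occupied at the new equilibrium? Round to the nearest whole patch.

Balance c(1−p*) = e gives e = 0.392×(1 − 0.87800) = 0.04782.
New p* = 1 − e/c = 1 − 0.04782/0.21168 = 0.77409.
Expected occupied = 420 × 0.77409 = 325.12 ≈ 325.

325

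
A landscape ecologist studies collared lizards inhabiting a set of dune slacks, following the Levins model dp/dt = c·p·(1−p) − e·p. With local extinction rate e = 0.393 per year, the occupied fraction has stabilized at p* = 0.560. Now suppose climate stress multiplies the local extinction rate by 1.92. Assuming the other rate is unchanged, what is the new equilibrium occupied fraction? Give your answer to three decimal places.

0.155

Balance c(1−p*) = e gives c = e/(1 − 0.56000) = 0.393/0.44000 = 0.89318.
New p* = 1 − e/c = 1 − 0.75456/0.89318 = 0.15520.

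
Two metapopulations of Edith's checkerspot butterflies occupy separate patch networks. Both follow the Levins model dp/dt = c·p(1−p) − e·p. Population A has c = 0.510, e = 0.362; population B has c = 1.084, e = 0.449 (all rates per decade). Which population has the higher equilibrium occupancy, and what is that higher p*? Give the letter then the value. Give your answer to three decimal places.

A: p*_A = 1 − 0.362/0.510 = 0.2902.
B: p*_B = 1 − 0.449/1.084 = 0.5858.
B is higher at 0.5858.

B, 0.586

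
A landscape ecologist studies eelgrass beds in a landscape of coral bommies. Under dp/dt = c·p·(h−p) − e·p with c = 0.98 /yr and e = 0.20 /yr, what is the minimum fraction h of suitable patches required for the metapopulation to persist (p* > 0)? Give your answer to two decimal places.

p* = h − e/c is positive only when h > e/c.
h_min = e/c = 0.20/0.98 = 0.2041.

0.20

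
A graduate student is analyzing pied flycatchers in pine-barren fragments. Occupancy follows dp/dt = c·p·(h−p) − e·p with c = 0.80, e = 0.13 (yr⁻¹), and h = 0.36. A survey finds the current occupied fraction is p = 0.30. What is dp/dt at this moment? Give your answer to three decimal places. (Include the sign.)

Colonization term: c·p·(h−p) = 0.80×0.30×0.0600 = 0.01440.
Extinction term: e·p = 0.03900.
dp/dt = 0.01440 − 0.03900 = -0.02460.

-0.025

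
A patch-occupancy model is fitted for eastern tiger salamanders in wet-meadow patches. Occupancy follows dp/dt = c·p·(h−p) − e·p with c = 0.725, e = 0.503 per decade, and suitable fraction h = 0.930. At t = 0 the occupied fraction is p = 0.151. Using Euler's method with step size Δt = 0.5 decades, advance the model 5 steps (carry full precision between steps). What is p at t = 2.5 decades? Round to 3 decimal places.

Update rule: p ← p + [c·p·(h−p) − e·p]·Δt with Δt = 0.5.
p: 0.15100 → 0.15566  (Δp = +0.00466)
p: 0.15566 → 0.16021  (Δp = +0.00454)
p: 0.16021 → 0.16462  (Δp = +0.00441)
p: 0.16462 → 0.16889  (Δp = +0.00427)
p: 0.16889 → 0.17302  (Δp = +0.00412)

0.173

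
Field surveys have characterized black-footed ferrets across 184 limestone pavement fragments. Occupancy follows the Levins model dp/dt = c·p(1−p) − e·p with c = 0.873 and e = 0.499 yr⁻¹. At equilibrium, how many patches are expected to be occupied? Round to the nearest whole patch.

79

p* = 1 − e/c = 1 − 0.499/0.873 = 0.4284.
Expected occupied patches = N × p* = 184 × 0.4284 = 78.83 ≈ 79.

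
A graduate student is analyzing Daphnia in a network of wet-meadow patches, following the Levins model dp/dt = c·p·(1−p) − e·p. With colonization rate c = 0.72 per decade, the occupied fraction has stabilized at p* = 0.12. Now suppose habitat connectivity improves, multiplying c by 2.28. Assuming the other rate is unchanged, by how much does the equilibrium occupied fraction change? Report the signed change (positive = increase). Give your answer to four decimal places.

Balance c(1−p*) = e gives e = 0.72×(1 − 0.12000) = 0.63360.
New p* = 1 − e/c = 1 − 0.63360/1.64160 = 0.61404.
Δp* = 0.61404 − 0.12000 = +0.49404.

0.4940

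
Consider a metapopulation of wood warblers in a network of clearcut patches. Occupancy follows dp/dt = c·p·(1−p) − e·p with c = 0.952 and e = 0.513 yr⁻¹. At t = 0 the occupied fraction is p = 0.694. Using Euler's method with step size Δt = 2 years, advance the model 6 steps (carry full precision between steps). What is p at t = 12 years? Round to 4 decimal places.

0.4611

Update rule: p ← p + [c·p·(1−p) − e·p]·Δt with Δt = 2.
  1  |  dp/dt·Δt = -0.307703  |  p_1 = 0.386297
  2  |  dp/dt·Δt = +0.055044  |  p_2 = 0.441341
  3  |  dp/dt·Δt = +0.016633  |  p_3 = 0.457974
  4  |  dp/dt·Δt = +0.002756  |  p_4 = 0.460730
  5  |  dp/dt·Δt = +0.000355  |  p_5 = 0.461085
  6  |  dp/dt·Δt = +0.000044  |  p_6 = 0.461128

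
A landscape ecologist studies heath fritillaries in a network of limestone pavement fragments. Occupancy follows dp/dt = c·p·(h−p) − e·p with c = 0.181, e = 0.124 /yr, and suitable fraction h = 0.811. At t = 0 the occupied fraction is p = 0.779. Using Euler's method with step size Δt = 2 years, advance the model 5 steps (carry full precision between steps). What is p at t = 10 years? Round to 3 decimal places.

0.346

Update rule: p ← p + [c·p·(h−p) − e·p]·Δt with Δt = 2.
p: 0.77900 → 0.59483  (Δp = -0.18417)
p: 0.59483 → 0.49386  (Δp = -0.10097)
p: 0.49386 → 0.42808  (Δp = -0.06578)
p: 0.42808 → 0.38126  (Δp = -0.04682)
p: 0.38126 → 0.34602  (Δp = -0.03524)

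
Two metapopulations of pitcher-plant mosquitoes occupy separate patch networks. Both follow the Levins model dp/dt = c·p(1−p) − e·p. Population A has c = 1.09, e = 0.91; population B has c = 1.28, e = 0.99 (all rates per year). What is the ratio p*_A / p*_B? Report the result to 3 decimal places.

A: p*_A = 1 − 0.91/1.09 = 0.1651.
B: p*_B = 1 − 0.99/1.28 = 0.2266.
p*_A / p*_B = 0.1651/0.2266 = 0.7289.

0.729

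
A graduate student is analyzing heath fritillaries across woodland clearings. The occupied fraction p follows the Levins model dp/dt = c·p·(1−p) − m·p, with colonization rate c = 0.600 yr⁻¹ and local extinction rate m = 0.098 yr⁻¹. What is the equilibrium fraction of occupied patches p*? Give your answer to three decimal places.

Setting dp/dt = 0 and dividing through by p* gives c·(1−p*) = m.
So p* = 1 − m/c = 1 − 0.098/0.600 = 1 − 0.1633 = 0.8367.

0.837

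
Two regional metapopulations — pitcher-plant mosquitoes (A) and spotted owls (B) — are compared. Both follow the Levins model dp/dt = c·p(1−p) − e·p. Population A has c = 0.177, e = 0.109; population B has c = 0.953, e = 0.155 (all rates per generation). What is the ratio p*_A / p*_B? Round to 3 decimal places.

0.459

A: p*_A = 1 − 0.109/0.177 = 0.3842.
B: p*_B = 1 − 0.155/0.953 = 0.8374.
p*_A / p*_B = 0.3842/0.8374 = 0.4588.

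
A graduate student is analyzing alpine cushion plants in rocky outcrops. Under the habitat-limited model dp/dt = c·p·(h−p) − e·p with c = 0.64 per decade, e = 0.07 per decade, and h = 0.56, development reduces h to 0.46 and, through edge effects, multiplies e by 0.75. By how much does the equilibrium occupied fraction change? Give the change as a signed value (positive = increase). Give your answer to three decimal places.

Before: p* = h − e/c = 0.56 − 0.07/0.64 = 0.56 − 0.1094 = 0.4506.
After: c = 0.64, e = 0.0525, h = 0.46; p* = 0.46 − 0.0525/0.64 = 0.3780.
Δp* = 0.3780 − 0.4506 = -0.0727.

-0.073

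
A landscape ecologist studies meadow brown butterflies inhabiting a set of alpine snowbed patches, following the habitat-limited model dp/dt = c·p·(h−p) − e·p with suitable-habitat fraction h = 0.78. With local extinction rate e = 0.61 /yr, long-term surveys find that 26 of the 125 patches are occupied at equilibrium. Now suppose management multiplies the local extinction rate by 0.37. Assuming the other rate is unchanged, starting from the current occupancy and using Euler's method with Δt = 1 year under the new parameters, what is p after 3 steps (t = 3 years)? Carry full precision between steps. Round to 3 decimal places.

Observed p* = 26/125 = 0.20800.
Balance c(h−p*) = e gives c = e/(0.78 − 0.20800) = 0.61/0.57200 = 1.06643.
Starting from p₀ = 0.20800; update p ← p + (dp/dt)·Δt with the new parameters.
  1  |  dp/dt·Δt = +0.079934  |  p_1 = 0.287934
  2  |  dp/dt·Δt = +0.086108  |  p_2 = 0.374043
  3  |  dp/dt·Δt = +0.077512  |  p_3 = 0.451554

0.452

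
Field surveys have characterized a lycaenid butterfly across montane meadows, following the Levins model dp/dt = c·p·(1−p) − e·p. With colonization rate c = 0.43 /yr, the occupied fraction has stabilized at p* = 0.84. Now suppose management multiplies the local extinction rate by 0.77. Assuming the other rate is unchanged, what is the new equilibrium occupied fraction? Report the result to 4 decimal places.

Balance c(1−p*) = e gives e = 0.43×(1 − 0.84000) = 0.06880.
New p* = 1 − e/c = 1 − 0.05298/0.43000 = 0.87679.

0.8768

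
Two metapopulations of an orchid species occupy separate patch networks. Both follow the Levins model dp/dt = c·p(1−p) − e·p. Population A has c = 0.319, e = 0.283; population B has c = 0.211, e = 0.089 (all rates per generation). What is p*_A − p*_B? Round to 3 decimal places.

-0.465

A: p*_A = 1 − 0.283/0.319 = 0.1129.
B: p*_B = 1 − 0.089/0.211 = 0.5782.
p*_A − p*_B = 0.1129 − 0.5782 = -0.4653.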